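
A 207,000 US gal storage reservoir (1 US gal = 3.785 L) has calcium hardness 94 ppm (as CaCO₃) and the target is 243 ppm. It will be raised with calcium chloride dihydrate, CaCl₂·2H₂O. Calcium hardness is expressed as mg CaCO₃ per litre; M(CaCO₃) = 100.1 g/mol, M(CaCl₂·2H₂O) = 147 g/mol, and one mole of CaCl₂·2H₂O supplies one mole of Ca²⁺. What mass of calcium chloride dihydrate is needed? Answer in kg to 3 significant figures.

171 kg

Volume: 207,000 US gal × 3.785 L/gal = 783,495 L.
Hardness to add: (243 − 94) = 149 mg/L as CaCO₃ × 783,495 L = 116,700 g as CaCO₃.
Moles of Ca²⁺ (1 mol Ca²⁺ ≡ 1 mol CaCO₃): 116,700 / 100.1 g/mol = 1166 mol.
Mass of CaCl₂·2H₂O: 1166 × 147 = 171,400 g.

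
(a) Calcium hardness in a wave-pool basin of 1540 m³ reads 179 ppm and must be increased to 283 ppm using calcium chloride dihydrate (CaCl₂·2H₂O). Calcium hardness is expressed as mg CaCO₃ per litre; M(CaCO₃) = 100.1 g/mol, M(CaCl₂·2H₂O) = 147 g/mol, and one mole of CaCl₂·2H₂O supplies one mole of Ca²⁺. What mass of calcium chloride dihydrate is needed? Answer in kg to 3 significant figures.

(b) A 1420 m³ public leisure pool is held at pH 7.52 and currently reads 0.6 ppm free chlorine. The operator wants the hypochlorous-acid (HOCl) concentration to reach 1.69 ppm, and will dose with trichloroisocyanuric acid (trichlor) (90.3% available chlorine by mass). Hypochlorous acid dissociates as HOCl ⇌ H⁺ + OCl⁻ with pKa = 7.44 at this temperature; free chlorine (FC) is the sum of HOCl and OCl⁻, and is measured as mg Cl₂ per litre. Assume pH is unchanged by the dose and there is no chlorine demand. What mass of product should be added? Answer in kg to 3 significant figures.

(a) 235 kg; (b) 4.91 kg

(a) Volume: 1540 m³ = 1,540,000 L.
(a) Hardness to add: (283 − 179) = 104 mg/L as CaCO₃ × 1,540,000 L = 160,200 g as CaCO₃.
(a) Moles of Ca²⁺ (1 mol Ca²⁺ ≡ 1 mol CaCO₃): 160,200 / 100.1 g/mol = 1600 mol.
(a) Mass of CaCl₂·2H₂O: 1600 × 147 = 235,200 g.

(b) Volume: 1420 m³ = 1,420,000 L.
(b) [OCl⁻]/[HOCl] = 10^(pH − pKa) = 10^(7.52 − 7.44) = 1.202; fraction as HOCl = 1/(1 + 1.202) = 0.4541.
(b) Free chlorine required for 1.69 ppm HOCl: 1.69 / 0.4541 = 3.722 ppm.
(b) FC to add: 3.722 − 0.6 = 3.122 mg/L as Cl₂.
(b) Cl₂ equivalent: 3.122 mg/L × 1,420,000 L = 4433 g.
(b) Product at 90.3% available Cl: 4433 / 0.903 = 4909 g.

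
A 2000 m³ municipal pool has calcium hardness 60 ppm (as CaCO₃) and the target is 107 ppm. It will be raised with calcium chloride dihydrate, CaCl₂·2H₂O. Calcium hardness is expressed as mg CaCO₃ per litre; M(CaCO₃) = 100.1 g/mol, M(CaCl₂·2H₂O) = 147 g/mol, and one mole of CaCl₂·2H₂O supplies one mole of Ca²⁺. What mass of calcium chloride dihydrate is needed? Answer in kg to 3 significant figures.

138 kg

Volume: 2000 m³ = 2,000,000 L.
Hardness to add: (107 − 60) = 47 mg/L as CaCO₃ × 2,000,000 L = 94,000 g as CaCO₃.
Moles of Ca²⁺ (1 mol Ca²⁺ ≡ 1 mol CaCO₃): 94,000 / 100.1 g/mol = 939.1 mol.
Mass of CaCl₂·2H₂O: 939.1 × 147 = 138,000 g.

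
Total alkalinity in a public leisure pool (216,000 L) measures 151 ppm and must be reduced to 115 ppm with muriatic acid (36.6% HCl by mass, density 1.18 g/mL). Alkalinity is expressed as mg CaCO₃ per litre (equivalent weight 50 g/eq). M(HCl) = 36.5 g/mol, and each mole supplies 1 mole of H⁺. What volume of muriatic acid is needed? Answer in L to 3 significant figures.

13.1 L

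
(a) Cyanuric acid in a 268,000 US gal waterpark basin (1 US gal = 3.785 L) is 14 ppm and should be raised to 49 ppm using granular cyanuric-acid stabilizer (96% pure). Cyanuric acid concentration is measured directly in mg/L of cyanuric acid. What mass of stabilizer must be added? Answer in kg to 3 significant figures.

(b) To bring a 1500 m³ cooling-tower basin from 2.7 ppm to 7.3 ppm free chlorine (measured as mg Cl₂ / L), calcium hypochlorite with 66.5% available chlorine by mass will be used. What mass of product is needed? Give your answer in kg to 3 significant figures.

(a) 37.0 kg; (b) 10.4 kg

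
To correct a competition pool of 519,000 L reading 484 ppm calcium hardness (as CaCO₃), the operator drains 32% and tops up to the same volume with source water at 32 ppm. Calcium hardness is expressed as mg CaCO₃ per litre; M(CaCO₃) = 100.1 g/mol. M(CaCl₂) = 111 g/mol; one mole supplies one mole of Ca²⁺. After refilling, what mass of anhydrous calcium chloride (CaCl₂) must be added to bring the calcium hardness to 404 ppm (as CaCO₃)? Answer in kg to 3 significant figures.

37.2 kg

After draining 32% and refilling: 484 × 0.68 + 32 × 0.32 = 339.36 ppm.
Deficit to target: 404 − 339.36 = 64.64 mg/L.
As CaCO₃: 64.64 mg/L × 519,000 L = 33,550 g; ÷ 100.1 = 335.1 mol Ca²⁺.
Mass: 335.1 × 111 = 37,200 g.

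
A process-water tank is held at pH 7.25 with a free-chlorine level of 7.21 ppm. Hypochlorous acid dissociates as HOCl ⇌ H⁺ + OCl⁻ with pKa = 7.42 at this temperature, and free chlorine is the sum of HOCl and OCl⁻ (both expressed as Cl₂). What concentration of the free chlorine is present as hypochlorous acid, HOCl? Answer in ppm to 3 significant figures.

[OCl⁻]/[HOCl] = 10^(pH − pKa) = 10^(7.25 − 7.42) = 10^-0.17 = 0.6761.
Fraction as HOCl = 1 / (1 + 0.6761) = 0.5966.
HOCl = 0.5966 × 7.21 ppm = 4.302 ppm.

4.30 ppm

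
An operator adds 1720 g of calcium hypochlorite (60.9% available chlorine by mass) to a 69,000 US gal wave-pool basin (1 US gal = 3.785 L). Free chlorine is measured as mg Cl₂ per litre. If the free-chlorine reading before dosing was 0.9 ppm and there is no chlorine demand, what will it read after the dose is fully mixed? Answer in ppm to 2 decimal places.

Volume: 69,000 US gal × 3.785 L/gal = 261,165 L.
Available chlorine delivered: 1720 g × 0.609 = 1047 g as Cl₂.
Concentration rise: 1047 g / 261,165 L = 4.011 mg/L = 4.01 ppm.
Final FC: 0.9 + 4.01 = 4.91 ppm.

4.91 ppm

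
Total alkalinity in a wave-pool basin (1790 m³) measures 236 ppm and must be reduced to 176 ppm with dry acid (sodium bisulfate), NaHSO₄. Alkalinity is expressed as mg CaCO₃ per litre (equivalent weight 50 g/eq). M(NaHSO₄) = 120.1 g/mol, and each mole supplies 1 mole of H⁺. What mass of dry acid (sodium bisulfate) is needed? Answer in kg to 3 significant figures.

Volume: 1790 m³ = 1,790,000 L.
Alkalinity to neutralize: (236 − 176) = 60 mg/L as CaCO₃ × 1,790,000 L = 107,400 g as CaCO₃.
Equivalents of H⁺ required: 107,400 ÷ 50 g/eq = 2148 eq = 2148 mol NaHSO₄.
Mass of NaHSO₄: 2148 × 120.1 = 258,000 g.

258 kg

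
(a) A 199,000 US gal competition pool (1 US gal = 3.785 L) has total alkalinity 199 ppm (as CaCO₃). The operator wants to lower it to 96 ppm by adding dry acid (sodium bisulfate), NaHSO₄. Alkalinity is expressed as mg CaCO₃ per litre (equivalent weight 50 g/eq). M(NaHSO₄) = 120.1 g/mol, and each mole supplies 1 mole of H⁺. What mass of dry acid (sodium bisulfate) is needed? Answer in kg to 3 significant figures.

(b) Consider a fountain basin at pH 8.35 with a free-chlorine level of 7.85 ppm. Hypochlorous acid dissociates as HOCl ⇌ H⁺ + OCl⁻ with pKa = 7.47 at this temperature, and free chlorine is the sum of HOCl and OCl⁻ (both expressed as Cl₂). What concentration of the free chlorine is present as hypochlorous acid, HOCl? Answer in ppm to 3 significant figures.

(a) Volume: 199,000 US gal × 3.785 L/gal = 753,215 L.
(a) Alkalinity to neutralize: (199 − 96) = 103 mg/L as CaCO₃ × 753,215 L = 77,580 g as CaCO₃.
(a) Equivalents of H⁺ required: 77,580 ÷ 50 g/eq = 1552 eq = 1552 mol NaHSO₄.
(a) Mass of NaHSO₄: 1552 × 120.1 = 186,300 g.

(b) [OCl⁻]/[HOCl] = 10^(pH − pKa) = 10^(8.35 − 7.47) = 10^0.88 = 7.586.
(b) Fraction as HOCl = 1 / (1 + 7.586) = 0.1165.
(b) HOCl = 0.1165 × 7.85 ppm = 0.9143 ppm.

(a) 186 kg; (b) 0.914 ppm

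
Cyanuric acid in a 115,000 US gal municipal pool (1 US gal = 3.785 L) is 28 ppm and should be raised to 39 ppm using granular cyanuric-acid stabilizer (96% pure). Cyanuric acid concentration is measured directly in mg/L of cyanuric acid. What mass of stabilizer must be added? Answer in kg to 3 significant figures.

Volume: 115,000 US gal × 3.785 L/gal = 435,275 L.
CYA to add: (39 − 28) = 11 mg/L × 435,275 L = 4788 g cyanuric acid.
At 96% purity: 4788 / 0.96 = 4988 g product.

4.99 kg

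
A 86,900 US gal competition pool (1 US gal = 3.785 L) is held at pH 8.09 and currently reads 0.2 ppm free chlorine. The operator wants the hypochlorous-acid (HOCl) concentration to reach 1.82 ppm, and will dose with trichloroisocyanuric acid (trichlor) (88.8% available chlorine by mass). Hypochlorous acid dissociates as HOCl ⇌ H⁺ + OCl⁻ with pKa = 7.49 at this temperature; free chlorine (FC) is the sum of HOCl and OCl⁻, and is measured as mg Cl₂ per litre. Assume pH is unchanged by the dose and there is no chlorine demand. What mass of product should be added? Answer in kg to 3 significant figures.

3.28 kg

Volume: 86,900 US gal × 3.785 L/gal = 328,916 L.
[OCl⁻]/[HOCl] = 10^(pH − pKa) = 10^(8.09 − 7.49) = 3.981; fraction as HOCl = 1/(1 + 3.981) = 0.2008.
Free chlorine required for 1.82 ppm HOCl: 1.82 / 0.2008 = 9.066 ppm.
FC to add: 9.066 − 0.2 = 8.866 mg/L as Cl₂.
Cl₂ equivalent: 8.866 mg/L × 328,916 L = 2916 g.
Product at 88.8% available Cl: 2916 / 0.888 = 3284 g.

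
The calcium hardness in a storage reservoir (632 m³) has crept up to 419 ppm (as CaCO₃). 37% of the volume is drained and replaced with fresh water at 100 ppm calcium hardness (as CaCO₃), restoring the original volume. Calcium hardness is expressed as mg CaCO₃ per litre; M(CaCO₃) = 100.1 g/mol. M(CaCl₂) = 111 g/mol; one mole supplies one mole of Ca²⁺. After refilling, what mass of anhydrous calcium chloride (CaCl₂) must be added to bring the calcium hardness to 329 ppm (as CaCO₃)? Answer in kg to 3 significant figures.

19.6 kg

Volume: 632 m³ = 632,000 L.
After draining 37% and refilling: 419 × 0.63 + 100 × 0.37 = 300.97 ppm.
Deficit to target: 329 − 300.97 = 28.03 mg/L.
As CaCO₃: 28.03 mg/L × 632,000 L = 17,710 g; ÷ 100.1 = 177 mol Ca²⁺.
Mass: 177 × 111 = 19,640 g.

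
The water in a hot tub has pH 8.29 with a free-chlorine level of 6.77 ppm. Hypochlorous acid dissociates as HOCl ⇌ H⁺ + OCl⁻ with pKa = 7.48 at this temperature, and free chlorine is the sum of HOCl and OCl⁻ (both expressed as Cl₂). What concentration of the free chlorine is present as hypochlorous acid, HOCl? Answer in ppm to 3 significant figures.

[OCl⁻]/[HOCl] = 10^(pH − pKa) = 10^(8.29 − 7.48) = 10^0.81 = 6.457.
Fraction as HOCl = 1 / (1 + 6.457) = 0.1341.
HOCl = 0.1341 × 6.77 ppm = 0.9079 ppm.

0.908 ppm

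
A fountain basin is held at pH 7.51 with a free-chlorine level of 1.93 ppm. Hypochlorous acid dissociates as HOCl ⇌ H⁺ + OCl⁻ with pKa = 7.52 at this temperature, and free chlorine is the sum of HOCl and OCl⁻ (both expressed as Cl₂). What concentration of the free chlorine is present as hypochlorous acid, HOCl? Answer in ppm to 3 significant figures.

0.976 ppm

[OCl⁻]/[HOCl] = 10^(pH − pKa) = 10^(7.51 − 7.52) = 10^-0.01 = 0.9772.
Fraction as HOCl = 1 / (1 + 0.9772) = 0.5058.
HOCl = 0.5058 × 1.93 ppm = 0.9761 ppm.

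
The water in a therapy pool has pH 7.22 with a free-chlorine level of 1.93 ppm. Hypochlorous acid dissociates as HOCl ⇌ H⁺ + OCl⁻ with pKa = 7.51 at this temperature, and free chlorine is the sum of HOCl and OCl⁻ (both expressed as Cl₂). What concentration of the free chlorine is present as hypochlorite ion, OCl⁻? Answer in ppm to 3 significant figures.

0.654 ppm

[OCl⁻]/[HOCl] = 10^(pH − pKa) = 10^(7.22 − 7.51) = 10^-0.29 = 0.5129.
Fraction as HOCl = 1 / (1 + 0.5129) = 0.661.
OCl⁻ = (1 − 0.661) × 1.93 ppm = 0.6543 ppm.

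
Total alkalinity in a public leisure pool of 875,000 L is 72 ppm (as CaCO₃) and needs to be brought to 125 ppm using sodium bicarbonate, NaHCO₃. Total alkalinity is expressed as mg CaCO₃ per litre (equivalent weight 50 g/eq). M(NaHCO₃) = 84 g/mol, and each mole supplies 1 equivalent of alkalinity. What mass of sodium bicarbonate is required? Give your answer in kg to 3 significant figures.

Alkalinity to add: (125 − 72) = 53 mg/L as CaCO₃ × 875,000 L = 46,380 g as CaCO₃.
Equivalents: 46,380 g ÷ 50 g/eq = 927.5 eq.
NaHCO₃ supplies 1 eq per mole → 927.5 mol.
Mass: 927.5 mol × 84 g/mol = 77,910 g.

77.9 kg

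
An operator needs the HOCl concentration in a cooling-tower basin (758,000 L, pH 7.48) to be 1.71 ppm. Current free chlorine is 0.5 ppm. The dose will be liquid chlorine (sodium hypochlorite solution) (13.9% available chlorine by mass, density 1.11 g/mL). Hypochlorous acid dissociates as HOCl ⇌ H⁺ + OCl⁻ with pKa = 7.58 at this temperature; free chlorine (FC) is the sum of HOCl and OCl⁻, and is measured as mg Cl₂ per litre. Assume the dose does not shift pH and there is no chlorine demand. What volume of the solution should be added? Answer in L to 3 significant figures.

[OCl⁻]/[HOCl] = 10^(pH − pKa) = 10^(7.48 − 7.58) = 0.7943; fraction as HOCl = 1/(1 + 0.7943) = 0.5573.
Free chlorine required for 1.71 ppm HOCl: 1.71 / 0.5573 = 3.068 ppm.
FC to add: 3.068 − 0.5 = 2.568 mg/L as Cl₂.
Cl₂ equivalent: 2.568 mg/L × 758,000 L = 1947 g.
Product at 13.9% available Cl: 1947 / 0.139 = 14,010 g.
Volume: 14,010 g ÷ 1.11 g/mL = 12,620 mL.

12.6 L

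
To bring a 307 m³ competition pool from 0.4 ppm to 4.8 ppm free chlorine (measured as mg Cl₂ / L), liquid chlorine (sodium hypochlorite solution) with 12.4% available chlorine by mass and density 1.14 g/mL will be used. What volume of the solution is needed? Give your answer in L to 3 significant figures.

Volume: 307 m³ = 307,000 L.
Chlorine deficit: 4.8 − 0.4 = 4.4 ppm = 4.4 mg/L as Cl₂.
Cl₂ equivalent needed: 4.4 mg/L × 307,000 L = 1,351,000 mg = 1351 g.
Product at 12.4% available chlorine: 1351 / 0.124 = 10,890 g.
Volume at density 1.14 g/mL: 10,890 g ÷ 1.14 g/mL = 9556 mL.

9.56 L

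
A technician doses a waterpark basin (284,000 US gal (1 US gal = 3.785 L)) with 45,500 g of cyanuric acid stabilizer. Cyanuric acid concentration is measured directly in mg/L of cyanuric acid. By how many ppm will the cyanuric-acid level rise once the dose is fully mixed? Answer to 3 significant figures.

42.3 ppm

Volume: 284,000 US gal × 3.785 L/gal = 1,074,940 L.
Rise: 45,500 g / 1,074,940 L × 1000 = 42.33 mg/L.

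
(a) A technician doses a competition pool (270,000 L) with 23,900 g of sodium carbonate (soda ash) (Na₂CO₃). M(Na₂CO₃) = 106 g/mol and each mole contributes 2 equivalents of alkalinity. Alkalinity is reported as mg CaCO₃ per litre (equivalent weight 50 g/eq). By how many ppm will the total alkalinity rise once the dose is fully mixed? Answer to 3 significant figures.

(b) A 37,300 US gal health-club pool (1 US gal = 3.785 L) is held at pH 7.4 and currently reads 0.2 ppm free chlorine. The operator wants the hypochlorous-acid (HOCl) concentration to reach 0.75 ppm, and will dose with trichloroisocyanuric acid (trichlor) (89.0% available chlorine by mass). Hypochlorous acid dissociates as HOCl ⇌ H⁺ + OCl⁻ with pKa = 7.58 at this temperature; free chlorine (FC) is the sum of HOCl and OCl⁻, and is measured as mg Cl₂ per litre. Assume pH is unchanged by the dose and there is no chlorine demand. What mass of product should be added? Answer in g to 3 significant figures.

(a) 83.5 ppm; (b) 166 g

(a) Moles of Na₂CO₃: 23,900 g ÷ 106 g/mol = 225.5 mol → 450.9 eq of alkalinity.
(a) As CaCO₃: 450.9 eq × 50 g/eq = 22,550 g.
(a) Rise: 22,550 g / 270,000 L × 1000 = 83.51 mg/L.

(b) Volume: 37,300 US gal × 3.785 L/gal = 141,180 L.
(b) [OCl⁻]/[HOCl] = 10^(pH − pKa) = 10^(7.4 − 7.58) = 0.6607; fraction as HOCl = 1/(1 + 0.6607) = 0.6022.
(b) Free chlorine required for 0.75 ppm HOCl: 0.75 / 0.6022 = 1.246 ppm.
(b) FC to add: 1.246 − 0.2 = 1.046 mg/L as Cl₂.
(b) Cl₂ equivalent: 1.046 mg/L × 141,180 L = 147.6 g.
(b) Product at 89.0% available Cl: 147.6 / 0.89 = 165.9 g.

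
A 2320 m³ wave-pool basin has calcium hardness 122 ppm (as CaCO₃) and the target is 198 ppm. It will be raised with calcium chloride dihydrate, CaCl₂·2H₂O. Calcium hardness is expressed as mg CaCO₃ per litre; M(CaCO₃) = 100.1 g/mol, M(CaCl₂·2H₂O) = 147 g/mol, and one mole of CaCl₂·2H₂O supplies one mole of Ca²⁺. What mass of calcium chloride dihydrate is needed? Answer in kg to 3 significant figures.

Volume: 2320 m³ = 2,320,000 L.
Hardness to add: (198 − 122) = 76 mg/L as CaCO₃ × 2,320,000 L = 176,300 g as CaCO₃.
Moles of Ca²⁺ (1 mol Ca²⁺ ≡ 1 mol CaCO₃): 176,300 / 100.1 g/mol = 1761 mol.
Mass of CaCl₂·2H₂O: 1761 × 147 = 258,900 g.

259 kg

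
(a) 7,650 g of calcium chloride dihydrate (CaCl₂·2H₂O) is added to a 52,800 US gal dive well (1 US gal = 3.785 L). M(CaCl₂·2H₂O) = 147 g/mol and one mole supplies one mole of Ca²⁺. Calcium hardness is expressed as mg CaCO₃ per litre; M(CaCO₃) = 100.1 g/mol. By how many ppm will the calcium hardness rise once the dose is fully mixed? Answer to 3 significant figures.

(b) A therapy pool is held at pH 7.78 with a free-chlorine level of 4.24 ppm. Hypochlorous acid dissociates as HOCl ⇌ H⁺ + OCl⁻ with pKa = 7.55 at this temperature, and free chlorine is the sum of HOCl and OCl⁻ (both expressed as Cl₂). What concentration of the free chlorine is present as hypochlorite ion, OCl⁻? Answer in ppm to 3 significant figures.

(a) Volume: 52,800 US gal × 3.785 L/gal = 199,848 L.
(a) Moles of Ca²⁺: 7,650 g ÷ 147 g/mol = 52.04 mol.
(a) As CaCO₃: 52.04 mol × 100.1 g/mol = 5209 g.
(a) Rise: 5209 g / 199,848 L × 1000 = 26.07 mg/L.

(b) [OCl⁻]/[HOCl] = 10^(pH − pKa) = 10^(7.78 − 7.55) = 10^0.23 = 1.698.
(b) Fraction as HOCl = 1 / (1 + 1.698) = 0.3706.
(b) OCl⁻ = (1 − 0.3706) × 4.24 ppm = 2.669 ppm.

(a) 26.1 ppm; (b) 2.67 ppm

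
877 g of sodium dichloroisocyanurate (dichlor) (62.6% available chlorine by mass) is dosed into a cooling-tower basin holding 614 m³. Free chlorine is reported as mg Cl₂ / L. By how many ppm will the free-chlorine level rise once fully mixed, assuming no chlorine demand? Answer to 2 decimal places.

Volume: 614 m³ = 614,000 L.
Available chlorine delivered: 877 g × 0.626 = 549 g as Cl₂.
Concentration rise: 549 g / 614,000 L = 0.8941 mg/L = 0.89 ppm.

0.89 ppm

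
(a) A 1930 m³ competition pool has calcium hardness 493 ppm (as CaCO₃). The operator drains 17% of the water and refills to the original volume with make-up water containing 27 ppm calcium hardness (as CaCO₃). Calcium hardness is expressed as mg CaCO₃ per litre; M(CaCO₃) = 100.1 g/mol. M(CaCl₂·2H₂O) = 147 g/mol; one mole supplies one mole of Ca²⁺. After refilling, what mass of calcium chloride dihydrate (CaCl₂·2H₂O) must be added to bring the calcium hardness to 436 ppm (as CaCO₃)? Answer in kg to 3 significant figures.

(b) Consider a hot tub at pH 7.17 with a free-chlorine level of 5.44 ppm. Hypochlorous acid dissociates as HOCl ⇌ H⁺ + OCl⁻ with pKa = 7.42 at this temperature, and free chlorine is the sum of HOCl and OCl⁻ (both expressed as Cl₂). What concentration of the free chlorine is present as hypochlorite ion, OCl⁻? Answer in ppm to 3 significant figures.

(a) Volume: 1930 m³ = 1,930,000 L.
(a) After draining 17% and refilling: 493 × 0.83 + 27 × 0.17 = 413.78 ppm.
(a) Deficit to target: 436 − 413.78 = 22.22 mg/L.
(a) As CaCO₃: 22.22 mg/L × 1,930,000 L = 42,880 g; ÷ 100.1 = 428.4 mol Ca²⁺.
(a) Mass: 428.4 × 147 = 62,980 g.

(b) [OCl⁻]/[HOCl] = 10^(pH − pKa) = 10^(7.17 − 7.42) = 10^-0.25 = 0.5623.
(b) Fraction as HOCl = 1 / (1 + 0.5623) = 0.6401.
(b) OCl⁻ = (1 − 0.6401) × 5.44 ppm = 1.958 ppm.

(a) 63.0 kg; (b) 1.96 ppm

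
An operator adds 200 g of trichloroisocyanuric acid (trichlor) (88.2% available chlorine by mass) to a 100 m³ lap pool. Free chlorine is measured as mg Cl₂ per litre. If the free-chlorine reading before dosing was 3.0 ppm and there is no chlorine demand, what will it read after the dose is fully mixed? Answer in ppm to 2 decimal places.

Volume: 100 m³ = 100,000 L.
Available chlorine delivered: 200 g × 0.882 = 176.4 g as Cl₂.
Concentration rise: 176.4 g / 100,000 L = 1.764 mg/L = 1.76 ppm.
Final FC: 3.0 + 1.76 = 4.76 ppm.

4.76 ppm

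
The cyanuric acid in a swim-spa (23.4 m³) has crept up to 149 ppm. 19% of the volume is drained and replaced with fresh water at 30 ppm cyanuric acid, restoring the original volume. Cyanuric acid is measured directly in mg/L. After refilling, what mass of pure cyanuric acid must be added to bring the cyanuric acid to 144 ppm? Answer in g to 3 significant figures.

412 g

Volume: 23.4 m³ = 23,400 L.
After draining 19% and refilling: 149 × 0.81 + 30 × 0.19 = 126.39 ppm.
Deficit to target: 144 − 126.39 = 17.61 mg/L.
Mass: 17.61 mg/L × 23,400 L = 412.1 g cyanuric acid.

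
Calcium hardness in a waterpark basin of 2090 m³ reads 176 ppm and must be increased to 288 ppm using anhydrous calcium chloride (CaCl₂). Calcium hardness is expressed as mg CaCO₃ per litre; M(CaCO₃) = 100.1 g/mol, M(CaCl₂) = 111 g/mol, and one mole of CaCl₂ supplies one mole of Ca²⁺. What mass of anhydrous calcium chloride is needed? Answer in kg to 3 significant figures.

260 kg

Volume: 2090 m³ = 2,090,000 L.
Hardness to add: (288 − 176) = 112 mg/L as CaCO₃ × 2,090,000 L = 234,100 g as CaCO₃.
Moles of Ca²⁺ (1 mol Ca²⁺ ≡ 1 mol CaCO₃): 234,100 / 100.1 g/mol = 2338 mol.
Mass of CaCl₂: 2338 × 111 = 259,600 g.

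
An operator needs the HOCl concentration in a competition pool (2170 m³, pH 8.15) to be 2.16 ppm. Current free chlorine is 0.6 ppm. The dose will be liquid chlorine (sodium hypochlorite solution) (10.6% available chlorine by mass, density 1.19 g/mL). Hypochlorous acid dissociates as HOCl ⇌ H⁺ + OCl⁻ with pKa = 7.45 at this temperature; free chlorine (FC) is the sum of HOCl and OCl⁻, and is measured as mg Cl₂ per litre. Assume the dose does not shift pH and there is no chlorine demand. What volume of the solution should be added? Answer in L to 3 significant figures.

213 L

Volume: 2170 m³ = 2,170,000 L.
[OCl⁻]/[HOCl] = 10^(pH − pKa) = 10^(8.15 − 7.45) = 5.012; fraction as HOCl = 1/(1 + 5.012) = 0.1663.
Free chlorine required for 2.16 ppm HOCl: 2.16 / 0.1663 = 12.99 ppm.
FC to add: 12.99 − 0.6 = 12.39 mg/L as Cl₂.
Cl₂ equivalent: 12.39 mg/L × 2,170,000 L = 26,880 g.
Product at 10.6% available Cl: 26,880 / 0.106 = 253,600 g.
Volume: 253,600 g ÷ 1.19 g/mL = 213,100 mL.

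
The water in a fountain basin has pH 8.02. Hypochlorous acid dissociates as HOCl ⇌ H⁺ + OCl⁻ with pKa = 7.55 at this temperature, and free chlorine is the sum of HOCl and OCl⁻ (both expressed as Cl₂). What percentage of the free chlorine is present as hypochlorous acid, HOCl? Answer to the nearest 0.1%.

[OCl⁻]/[HOCl] = 10^(pH − pKa) = 10^(8.02 − 7.55) = 10^0.47 = 2.951.
Fraction as HOCl = 1 / (1 + 2.951) = 0.2531.

25.3%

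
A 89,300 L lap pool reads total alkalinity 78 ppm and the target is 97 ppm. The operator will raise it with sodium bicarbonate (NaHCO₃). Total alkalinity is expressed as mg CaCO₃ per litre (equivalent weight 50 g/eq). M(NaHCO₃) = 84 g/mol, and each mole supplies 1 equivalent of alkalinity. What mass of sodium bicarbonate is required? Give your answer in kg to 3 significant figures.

2.85 kg

Alkalinity to add: (97 − 78) = 19 mg/L as CaCO₃ × 89,300 L = 1697 g as CaCO₃.
Equivalents: 1697 g ÷ 50 g/eq = 33.93 eq.
NaHCO₃ supplies 1 eq per mole → 33.93 mol.
Mass: 33.93 mol × 84 g/mol = 2850 g.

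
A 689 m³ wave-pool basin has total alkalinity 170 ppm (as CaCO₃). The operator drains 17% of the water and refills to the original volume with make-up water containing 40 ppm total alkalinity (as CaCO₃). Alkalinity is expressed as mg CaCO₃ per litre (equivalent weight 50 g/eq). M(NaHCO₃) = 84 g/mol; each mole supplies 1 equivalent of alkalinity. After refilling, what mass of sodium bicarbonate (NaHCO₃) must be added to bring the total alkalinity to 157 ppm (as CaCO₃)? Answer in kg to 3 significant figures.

10.5 kg

Volume: 689 m³ = 689,000 L.
After draining 17% and refilling: 170 × 0.83 + 40 × 0.17 = 147.9 ppm.
Deficit to target: 157 − 147.9 = 9.1 mg/L.
As CaCO₃: 9.1 mg/L × 689,000 L = 6270 g; ÷ 50 g/eq ÷ 1 = 125.4 mol NaHCO₃.
Mass: 125.4 × 84 = 10,530 g.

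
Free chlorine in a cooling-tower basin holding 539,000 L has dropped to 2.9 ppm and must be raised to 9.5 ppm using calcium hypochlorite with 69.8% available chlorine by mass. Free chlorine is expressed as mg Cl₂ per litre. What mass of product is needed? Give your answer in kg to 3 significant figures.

Chlorine deficit: 9.5 − 2.9 = 6.6 ppm = 6.6 mg/L as Cl₂.
Cl₂ equivalent needed: 6.6 mg/L × 539,000 L = 3,557,000 mg = 3557 g.
Product at 69.8% available chlorine: 3557 / 0.698 = 5097 g.

5.10 kg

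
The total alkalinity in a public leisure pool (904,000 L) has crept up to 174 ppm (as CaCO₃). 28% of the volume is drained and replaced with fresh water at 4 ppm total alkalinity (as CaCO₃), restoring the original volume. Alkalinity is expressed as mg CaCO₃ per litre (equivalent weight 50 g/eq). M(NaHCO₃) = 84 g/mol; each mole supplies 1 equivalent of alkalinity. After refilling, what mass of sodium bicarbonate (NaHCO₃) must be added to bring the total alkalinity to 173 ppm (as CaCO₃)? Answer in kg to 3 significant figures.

70.8 kg

After draining 28% and refilling: 174 × 0.72 + 4 × 0.28 = 126.4 ppm.
Deficit to target: 173 − 126.4 = 46.6 mg/L.
As CaCO₃: 46.6 mg/L × 904,000 L = 42,130 g; ÷ 50 g/eq ÷ 1 = 842.5 mol NaHCO₃.
Mass: 842.5 × 84 = 70,770 g.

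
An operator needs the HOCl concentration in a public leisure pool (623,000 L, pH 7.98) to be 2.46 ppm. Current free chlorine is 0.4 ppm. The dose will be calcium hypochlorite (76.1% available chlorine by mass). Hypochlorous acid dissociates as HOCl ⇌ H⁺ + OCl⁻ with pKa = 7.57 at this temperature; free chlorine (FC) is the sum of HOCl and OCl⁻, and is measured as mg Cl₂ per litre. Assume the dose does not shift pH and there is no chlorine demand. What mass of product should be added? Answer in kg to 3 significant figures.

6.86 kg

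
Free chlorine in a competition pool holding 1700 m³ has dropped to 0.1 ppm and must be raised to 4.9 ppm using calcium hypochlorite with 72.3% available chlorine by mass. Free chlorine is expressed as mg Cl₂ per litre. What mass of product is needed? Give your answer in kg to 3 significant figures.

11.3 kg

Volume: 1700 m³ = 1,700,000 L.
Chlorine deficit: 4.9 − 0.1 = 4.8 ppm = 4.8 mg/L as Cl₂.
Cl₂ equivalent needed: 4.8 mg/L × 1,700,000 L = 8,160,000 mg = 8160 g.
Product at 72.3% available chlorine: 8160 / 0.723 = 11,290 g.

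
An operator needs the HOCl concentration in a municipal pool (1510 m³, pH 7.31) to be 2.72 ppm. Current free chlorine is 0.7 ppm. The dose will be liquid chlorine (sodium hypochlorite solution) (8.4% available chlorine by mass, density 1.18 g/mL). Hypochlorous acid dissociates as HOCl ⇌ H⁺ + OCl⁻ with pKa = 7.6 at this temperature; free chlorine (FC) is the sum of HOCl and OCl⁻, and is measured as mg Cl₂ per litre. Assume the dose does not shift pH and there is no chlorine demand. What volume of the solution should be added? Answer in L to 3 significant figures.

Volume: 1510 m³ = 1,510,000 L.
[OCl⁻]/[HOCl] = 10^(pH − pKa) = 10^(7.31 − 7.6) = 0.5129; fraction as HOCl = 1/(1 + 0.5129) = 0.661.
Free chlorine required for 2.72 ppm HOCl: 2.72 / 0.661 = 4.115 ppm.
FC to add: 4.115 − 0.7 = 3.415 mg/L as Cl₂.
Cl₂ equivalent: 3.415 mg/L × 1,510,000 L = 5157 g.
Product at 8.4% available Cl: 5157 / 0.084 = 61,390 g.
Volume: 61,390 g ÷ 1.18 g/mL = 52,020 mL.

52.0 L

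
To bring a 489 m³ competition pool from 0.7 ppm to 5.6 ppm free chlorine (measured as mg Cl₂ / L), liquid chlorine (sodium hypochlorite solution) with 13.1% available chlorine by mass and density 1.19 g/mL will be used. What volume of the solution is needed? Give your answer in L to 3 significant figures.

15.4 L

Volume: 489 m³ = 489,000 L.
Chlorine deficit: 5.6 − 0.7 = 4.9 ppm = 4.9 mg/L as Cl₂.
Cl₂ equivalent needed: 4.9 mg/L × 489,000 L = 2,396,000 mg = 2396 g.
Product at 13.1% available chlorine: 2396 / 0.131 = 18,290 g.
Volume at density 1.19 g/mL: 18,290 g ÷ 1.19 g/mL = 15,370 mL.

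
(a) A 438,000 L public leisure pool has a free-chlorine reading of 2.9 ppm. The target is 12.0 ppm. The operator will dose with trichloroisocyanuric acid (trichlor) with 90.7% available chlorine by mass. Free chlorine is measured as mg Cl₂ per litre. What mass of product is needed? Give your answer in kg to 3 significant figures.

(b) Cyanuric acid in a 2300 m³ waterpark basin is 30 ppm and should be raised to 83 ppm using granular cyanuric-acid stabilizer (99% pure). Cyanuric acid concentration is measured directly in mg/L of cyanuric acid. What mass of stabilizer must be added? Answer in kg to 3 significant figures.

(a) Chlorine deficit: 12.0 − 2.9 = 9.1 ppm = 9.1 mg/L as Cl₂.
(a) Cl₂ equivalent needed: 9.1 mg/L × 438,000 L = 3,986,000 mg = 3986 g.
(a) Product at 90.7% available chlorine: 3986 / 0.907 = 4394 g.

(b) Volume: 2300 m³ = 2,300,000 L.
(b) CYA to add: (83 − 30) = 53 mg/L × 2,300,000 L = 121,900 g cyanuric acid.
(b) At 99% purity: 121,900 / 0.99 = 123,100 g product.

(a) 4.39 kg; (b) 123 kg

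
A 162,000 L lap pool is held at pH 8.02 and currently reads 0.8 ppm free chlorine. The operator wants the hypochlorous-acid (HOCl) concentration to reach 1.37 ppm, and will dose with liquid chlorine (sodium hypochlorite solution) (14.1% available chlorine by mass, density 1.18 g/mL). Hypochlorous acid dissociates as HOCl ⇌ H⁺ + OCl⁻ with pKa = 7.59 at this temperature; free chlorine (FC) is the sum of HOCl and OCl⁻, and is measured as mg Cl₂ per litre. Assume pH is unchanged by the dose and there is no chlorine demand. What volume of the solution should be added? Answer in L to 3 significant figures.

4.15 L

[OCl⁻]/[HOCl] = 10^(pH − pKa) = 10^(8.02 − 7.59) = 2.692; fraction as HOCl = 1/(1 + 2.692) = 0.2709.
Free chlorine required for 1.37 ppm HOCl: 1.37 / 0.2709 = 5.057 ppm.
FC to add: 5.057 − 0.8 = 4.257 mg/L as Cl₂.
Cl₂ equivalent: 4.257 mg/L × 162,000 L = 689.7 g.
Product at 14.1% available Cl: 689.7 / 0.141 = 4891 g.
Volume: 4891 g ÷ 1.18 g/mL = 4145 mL.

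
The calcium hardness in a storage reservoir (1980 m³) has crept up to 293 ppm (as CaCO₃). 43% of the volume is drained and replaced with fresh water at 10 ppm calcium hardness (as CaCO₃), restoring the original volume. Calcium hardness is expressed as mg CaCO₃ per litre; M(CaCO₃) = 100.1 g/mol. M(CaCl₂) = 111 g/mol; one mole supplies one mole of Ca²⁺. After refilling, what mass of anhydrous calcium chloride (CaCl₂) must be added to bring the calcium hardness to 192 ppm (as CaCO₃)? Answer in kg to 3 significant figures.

Volume: 1980 m³ = 1,980,000 L.
After draining 43% and refilling: 293 × 0.57 + 10 × 0.43 = 171.31 ppm.
Deficit to target: 192 − 171.31 = 20.69 mg/L.
As CaCO₃: 20.69 mg/L × 1,980,000 L = 40,970 g; ÷ 100.1 = 409.3 mol Ca²⁺.
Mass: 409.3 × 111 = 45,430 g.

45.4 kg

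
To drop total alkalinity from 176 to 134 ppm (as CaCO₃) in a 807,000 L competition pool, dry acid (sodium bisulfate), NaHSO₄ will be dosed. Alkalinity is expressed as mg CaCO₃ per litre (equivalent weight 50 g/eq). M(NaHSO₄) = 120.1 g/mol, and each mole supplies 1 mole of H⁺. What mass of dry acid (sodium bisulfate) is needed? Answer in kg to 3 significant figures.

81.4 kg

Alkalinity to neutralize: (176 − 134) = 42 mg/L as CaCO₃ × 807,000 L = 33,890 g as CaCO₃.
Equivalents of H⁺ required: 33,890 ÷ 50 g/eq = 677.9 eq = 677.9 mol NaHSO₄.
Mass of NaHSO₄: 677.9 × 120.1 = 81,410 g.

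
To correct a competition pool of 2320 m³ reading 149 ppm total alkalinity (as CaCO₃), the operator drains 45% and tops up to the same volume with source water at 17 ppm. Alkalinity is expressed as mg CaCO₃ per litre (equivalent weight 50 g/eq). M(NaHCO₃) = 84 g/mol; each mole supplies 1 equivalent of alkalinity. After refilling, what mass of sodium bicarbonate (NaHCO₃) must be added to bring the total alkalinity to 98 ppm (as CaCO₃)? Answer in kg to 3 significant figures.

32.7 kg

Volume: 2320 m³ = 2,320,000 L.
After draining 45% and refilling: 149 × 0.55 + 17 × 0.45 = 89.6 ppm.
Deficit to target: 98 − 89.6 = 8.4 mg/L.
As CaCO₃: 8.4 mg/L × 2,320,000 L = 19,490 g; ÷ 50 g/eq ÷ 1 = 389.8 mol NaHCO₃.
Mass: 389.8 × 84 = 32,740 g.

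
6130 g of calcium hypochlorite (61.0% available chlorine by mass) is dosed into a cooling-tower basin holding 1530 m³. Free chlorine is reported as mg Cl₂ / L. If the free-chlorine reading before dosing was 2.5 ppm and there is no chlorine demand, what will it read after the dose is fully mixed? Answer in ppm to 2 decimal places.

Volume: 1530 m³ = 1,530,000 L.
Available chlorine delivered: 6130 g × 0.61 = 3739 g as Cl₂.
Concentration rise: 3739 g / 1,530,000 L = 2.444 mg/L = 2.44 ppm.
Final FC: 2.5 + 2.44 = 4.94 ppm.

4.94 ppm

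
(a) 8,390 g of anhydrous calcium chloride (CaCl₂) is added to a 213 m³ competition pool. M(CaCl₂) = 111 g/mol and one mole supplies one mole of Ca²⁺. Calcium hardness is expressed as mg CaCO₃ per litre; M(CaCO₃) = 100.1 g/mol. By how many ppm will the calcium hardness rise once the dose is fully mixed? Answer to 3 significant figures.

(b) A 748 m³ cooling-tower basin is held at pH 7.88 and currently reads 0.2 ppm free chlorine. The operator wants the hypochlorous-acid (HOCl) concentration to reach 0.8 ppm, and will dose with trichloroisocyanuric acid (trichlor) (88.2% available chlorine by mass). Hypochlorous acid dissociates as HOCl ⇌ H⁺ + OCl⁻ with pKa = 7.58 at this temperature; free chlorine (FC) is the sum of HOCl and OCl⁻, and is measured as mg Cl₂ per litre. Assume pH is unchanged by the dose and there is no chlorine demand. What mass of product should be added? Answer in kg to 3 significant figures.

(a) 35.5 ppm; (b) 1.86 kg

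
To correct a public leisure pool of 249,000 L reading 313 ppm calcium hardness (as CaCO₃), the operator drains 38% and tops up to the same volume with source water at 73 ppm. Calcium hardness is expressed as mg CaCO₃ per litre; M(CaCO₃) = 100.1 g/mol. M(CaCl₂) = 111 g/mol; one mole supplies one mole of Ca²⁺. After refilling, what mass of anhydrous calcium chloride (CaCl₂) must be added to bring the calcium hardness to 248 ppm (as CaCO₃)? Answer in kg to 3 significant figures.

7.23 kg

After draining 38% and refilling: 313 × 0.62 + 73 × 0.38 = 221.8 ppm.
Deficit to target: 248 − 221.8 = 26.2 mg/L.
As CaCO₃: 26.2 mg/L × 249,000 L = 6524 g; ÷ 100.1 = 65.17 mol Ca²⁺.
Mass: 65.17 × 111 = 7234 g.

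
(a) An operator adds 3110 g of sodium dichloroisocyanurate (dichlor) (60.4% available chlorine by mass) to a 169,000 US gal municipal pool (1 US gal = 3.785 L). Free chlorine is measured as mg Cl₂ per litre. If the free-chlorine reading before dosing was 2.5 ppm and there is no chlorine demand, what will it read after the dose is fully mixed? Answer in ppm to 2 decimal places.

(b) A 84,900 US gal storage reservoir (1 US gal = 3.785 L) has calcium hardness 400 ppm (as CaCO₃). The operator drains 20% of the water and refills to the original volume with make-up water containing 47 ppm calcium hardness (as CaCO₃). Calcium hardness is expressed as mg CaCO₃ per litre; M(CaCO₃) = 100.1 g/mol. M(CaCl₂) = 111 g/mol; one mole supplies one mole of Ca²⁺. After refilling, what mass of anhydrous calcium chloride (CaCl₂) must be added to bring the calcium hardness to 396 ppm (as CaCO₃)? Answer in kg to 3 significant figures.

(a) Volume: 169,000 US gal × 3.785 L/gal = 639,665 L.
(a) Available chlorine delivered: 3110 g × 0.604 = 1878 g as Cl₂.
(a) Concentration rise: 1878 g / 639,665 L = 2.937 mg/L = 2.94 ppm.
(a) Final FC: 2.5 + 2.94 = 5.44 ppm.

(b) Volume: 84,900 US gal × 3.785 L/gal = 321,346 L.
(b) After draining 20% and refilling: 400 × 0.80 + 47 × 0.20 = 329.4 ppm.
(b) Deficit to target: 396 − 329.4 = 66.6 mg/L.
(b) As CaCO₃: 66.6 mg/L × 321,346 L = 21,400 g; ÷ 100.1 = 213.8 mol Ca²⁺.
(b) Mass: 213.8 × 111 = 23,730 g.

(a) 5.44 ppm; (b) 23.7 kg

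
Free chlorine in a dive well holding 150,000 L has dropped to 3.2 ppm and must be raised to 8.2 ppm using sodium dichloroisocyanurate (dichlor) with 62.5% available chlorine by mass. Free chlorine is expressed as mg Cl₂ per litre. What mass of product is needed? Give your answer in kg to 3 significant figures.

Chlorine deficit: 8.2 − 3.2 = 5 ppm = 5 mg/L as Cl₂.
Cl₂ equivalent needed: 5 mg/L × 150,000 L = 750,000 mg = 750 g.
Product at 62.5% available chlorine: 750 / 0.625 = 1200 g.

1.20 kg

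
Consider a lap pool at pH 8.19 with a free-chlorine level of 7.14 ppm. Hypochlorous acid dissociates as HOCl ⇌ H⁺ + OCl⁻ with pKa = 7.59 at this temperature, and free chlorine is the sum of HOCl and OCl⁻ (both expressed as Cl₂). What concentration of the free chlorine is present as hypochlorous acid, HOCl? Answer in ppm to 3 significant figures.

[OCl⁻]/[HOCl] = 10^(pH − pKa) = 10^(8.19 − 7.59) = 10^0.60 = 3.981.
Fraction as HOCl = 1 / (1 + 3.981) = 0.2008.
HOCl = 0.2008 × 7.14 ppm = 1.433 ppm.

1.43 ppm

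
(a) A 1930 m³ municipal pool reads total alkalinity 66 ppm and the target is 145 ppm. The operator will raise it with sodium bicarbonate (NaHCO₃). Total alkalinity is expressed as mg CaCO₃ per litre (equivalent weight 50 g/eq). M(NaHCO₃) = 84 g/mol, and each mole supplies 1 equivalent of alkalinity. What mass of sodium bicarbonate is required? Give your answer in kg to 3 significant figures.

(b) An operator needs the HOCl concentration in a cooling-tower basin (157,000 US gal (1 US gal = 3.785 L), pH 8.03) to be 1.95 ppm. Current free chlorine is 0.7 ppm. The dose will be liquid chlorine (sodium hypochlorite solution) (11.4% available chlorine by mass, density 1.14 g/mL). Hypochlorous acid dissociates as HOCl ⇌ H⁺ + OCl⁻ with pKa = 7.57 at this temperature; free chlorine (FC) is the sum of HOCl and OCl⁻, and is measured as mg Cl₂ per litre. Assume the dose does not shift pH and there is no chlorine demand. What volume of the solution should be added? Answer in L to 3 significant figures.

(a) 256 kg; (b) 31.4 L

(a) Volume: 1930 m³ = 1,930,000 L.
(a) Alkalinity to add: (145 − 66) = 79 mg/L as CaCO₃ × 1,930,000 L = 152,500 g as CaCO₃.
(a) Equivalents: 152,500 g ÷ 50 g/eq = 3049 eq.
(a) NaHCO₃ supplies 1 eq per mole → 3049 mol.
(a) Mass: 3049 mol × 84 g/mol = 256,100 g.

(b) Volume: 157,000 US gal × 3.785 L/gal = 594,245 L.
(b) [OCl⁻]/[HOCl] = 10^(pH − pKa) = 10^(8.03 − 7.57) = 2.884; fraction as HOCl = 1/(1 + 2.884) = 0.2575.
(b) Free chlorine required for 1.95 ppm HOCl: 1.95 / 0.2575 = 7.574 ppm.
(b) FC to add: 7.574 − 0.7 = 6.874 mg/L as Cl₂.
(b) Cl₂ equivalent: 6.874 mg/L × 594,245 L = 4085 g.
(b) Product at 11.4% available Cl: 4085 / 0.114 = 35,830 g.
(b) Volume: 35,830 g ÷ 1.14 g/mL = 31,430 mL.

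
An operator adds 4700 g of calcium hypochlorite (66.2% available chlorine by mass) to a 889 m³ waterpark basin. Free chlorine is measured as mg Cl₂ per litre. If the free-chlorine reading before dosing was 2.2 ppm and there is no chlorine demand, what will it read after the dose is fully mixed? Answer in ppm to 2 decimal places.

5.70 ppm

Volume: 889 m³ = 889,000 L.
Available chlorine delivered: 4700 g × 0.662 = 3111 g as Cl₂.
Concentration rise: 3111 g / 889,000 L = 3.5 mg/L = 3.50 ppm.
Final FC: 2.2 + 3.50 = 5.70 ppm.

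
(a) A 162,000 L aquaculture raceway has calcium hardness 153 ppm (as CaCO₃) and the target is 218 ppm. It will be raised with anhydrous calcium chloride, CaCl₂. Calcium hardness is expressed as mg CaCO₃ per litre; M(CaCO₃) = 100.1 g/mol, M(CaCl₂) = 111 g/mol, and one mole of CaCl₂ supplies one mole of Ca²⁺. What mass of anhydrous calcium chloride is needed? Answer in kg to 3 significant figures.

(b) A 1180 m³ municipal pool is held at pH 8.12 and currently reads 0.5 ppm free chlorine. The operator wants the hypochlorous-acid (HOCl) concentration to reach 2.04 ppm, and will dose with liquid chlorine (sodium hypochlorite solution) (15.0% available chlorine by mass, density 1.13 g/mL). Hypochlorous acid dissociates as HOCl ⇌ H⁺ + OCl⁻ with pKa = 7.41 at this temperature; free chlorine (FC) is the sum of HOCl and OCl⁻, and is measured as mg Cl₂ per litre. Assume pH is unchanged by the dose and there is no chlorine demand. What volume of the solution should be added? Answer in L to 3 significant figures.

(a) Hardness to add: (218 − 153) = 65 mg/L as CaCO₃ × 162,000 L = 10,530 g as CaCO₃.
(a) Moles of Ca²⁺ (1 mol Ca²⁺ ≡ 1 mol CaCO₃): 10,530 / 100.1 g/mol = 105.2 mol.
(a) Mass of CaCl₂: 105.2 × 111 = 11,680 g.

(b) Volume: 1180 m³ = 1,180,000 L.
(b) [OCl⁻]/[HOCl] = 10^(pH − pKa) = 10^(8.12 − 7.41) = 5.129; fraction as HOCl = 1/(1 + 5.129) = 0.1632.
(b) Free chlorine required for 2.04 ppm HOCl: 2.04 / 0.1632 = 12.5 ppm.
(b) FC to add: 12.5 − 0.5 = 12 mg/L as Cl₂.
(b) Cl₂ equivalent: 12 mg/L × 1,180,000 L = 14,160 g.
(b) Product at 15.0% available Cl: 14,160 / 0.15 = 94,420 g.
(b) Volume: 94,420 g ÷ 1.13 g/mL = 83,560 mL.

(a) 11.7 kg; (b) 83.6 L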